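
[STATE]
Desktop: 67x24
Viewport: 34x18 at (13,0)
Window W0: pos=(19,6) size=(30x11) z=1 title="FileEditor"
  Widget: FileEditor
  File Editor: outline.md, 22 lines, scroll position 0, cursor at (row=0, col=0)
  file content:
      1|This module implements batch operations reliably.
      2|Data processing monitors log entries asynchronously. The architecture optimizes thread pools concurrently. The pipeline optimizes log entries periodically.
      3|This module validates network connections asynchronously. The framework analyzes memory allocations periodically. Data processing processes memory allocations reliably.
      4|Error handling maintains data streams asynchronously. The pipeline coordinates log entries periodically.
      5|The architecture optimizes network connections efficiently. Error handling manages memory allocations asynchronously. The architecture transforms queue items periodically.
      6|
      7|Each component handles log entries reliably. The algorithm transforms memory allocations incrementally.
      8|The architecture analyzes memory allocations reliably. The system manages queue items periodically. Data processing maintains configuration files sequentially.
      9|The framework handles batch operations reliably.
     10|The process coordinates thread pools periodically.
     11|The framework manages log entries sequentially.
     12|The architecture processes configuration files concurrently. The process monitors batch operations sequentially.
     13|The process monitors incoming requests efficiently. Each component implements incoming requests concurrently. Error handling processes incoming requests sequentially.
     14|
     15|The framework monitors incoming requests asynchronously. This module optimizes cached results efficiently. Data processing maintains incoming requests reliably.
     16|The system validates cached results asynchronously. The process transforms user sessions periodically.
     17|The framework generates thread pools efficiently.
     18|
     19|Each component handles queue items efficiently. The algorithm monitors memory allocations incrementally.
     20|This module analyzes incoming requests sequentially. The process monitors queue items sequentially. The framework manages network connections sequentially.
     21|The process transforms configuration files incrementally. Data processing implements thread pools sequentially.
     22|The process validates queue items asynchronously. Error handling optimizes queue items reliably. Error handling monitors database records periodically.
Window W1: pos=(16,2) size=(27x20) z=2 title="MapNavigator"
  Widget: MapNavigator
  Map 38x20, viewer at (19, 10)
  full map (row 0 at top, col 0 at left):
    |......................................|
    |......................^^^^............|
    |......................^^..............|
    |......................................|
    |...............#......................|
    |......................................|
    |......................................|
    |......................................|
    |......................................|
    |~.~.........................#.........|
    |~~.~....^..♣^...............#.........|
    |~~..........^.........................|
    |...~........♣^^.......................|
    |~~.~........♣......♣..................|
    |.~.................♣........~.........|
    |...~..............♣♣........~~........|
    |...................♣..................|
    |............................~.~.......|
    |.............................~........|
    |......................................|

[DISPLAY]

                                  
                                  
   ┏━━━━━━━━━━━━━━━━━━━━━━━━━┓    
   ┃ MapNavigator            ┃    
   ┠─────────────────────────┨    
   ┃...............^^........┃    
   ┃.........................┃━━━━
   ┃........#................┃    
   ┃.........................┃────
   ┃.........................┃batc
   ┃.........................┃s lo
   ┃.........................┃etwo
   ┃.....................#...┃s da
   ┃.^..♣^......@........#...┃zes 
   ┃.....^...................┃    
   ┃.....♣^^.................┃log 
   ┃.....♣......♣............┃━━━━
   ┃............♣........~...┃    


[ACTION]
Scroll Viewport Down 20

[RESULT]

   ┃.........................┃━━━━
   ┃........#................┃    
   ┃.........................┃────
   ┃.........................┃batc
   ┃.........................┃s lo
   ┃.........................┃etwo
   ┃.....................#...┃s da
   ┃.^..♣^......@........#...┃zes 
   ┃.....^...................┃    
   ┃.....♣^^.................┃log 
   ┃.....♣......♣............┃━━━━
   ┃............♣........~...┃    
   ┃...........♣♣........~~..┃    
   ┃............♣............┃    
   ┃.....................~.~.┃    
   ┗━━━━━━━━━━━━━━━━━━━━━━━━━┛    
                                  
                                  


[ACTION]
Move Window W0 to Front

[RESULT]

   ┃..┏━━━━━━━━━━━━━━━━━━━━━━━━━━━
   ┃..┃ FileEditor                
   ┃..┠───────────────────────────
   ┃..┃█his module implements batc
   ┃..┃Data processing monitors lo
   ┃..┃This module validates netwo
   ┃..┃Error handling maintains da
   ┃.^┃The architecture optimizes 
   ┃..┃                           
   ┃..┃Each component handles log 
   ┃..┗━━━━━━━━━━━━━━━━━━━━━━━━━━━
   ┃............♣........~...┃    
   ┃...........♣♣........~~..┃    
   ┃............♣............┃    
   ┃.....................~.~.┃    
   ┗━━━━━━━━━━━━━━━━━━━━━━━━━┛    
                                  
                                  


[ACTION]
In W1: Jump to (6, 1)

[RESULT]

   ┃  ┏━━━━━━━━━━━━━━━━━━━━━━━━━━━
   ┃  ┃ FileEditor                
   ┃  ┠───────────────────────────
   ┃  ┃█his module implements batc
   ┃  ┃Data processing monitors lo
   ┃  ┃This module validates netwo
   ┃  ┃Error handling maintains da
   ┃  ┃The architecture optimizes 
   ┃  ┃                           
   ┃  ┃Each component handles log 
   ┃  ┗━━━━━━━━━━━━━━━━━━━━━━━━━━━
   ┃      ...................┃    
   ┃      ...................┃    
   ┃      ...................┃    
   ┃      ...................┃    
   ┗━━━━━━━━━━━━━━━━━━━━━━━━━┛    
                                  
                                  


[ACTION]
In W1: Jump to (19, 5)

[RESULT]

   ┃  ┏━━━━━━━━━━━━━━━━━━━━━━━━━━━
   ┃  ┃ FileEditor                
   ┃..┠───────────────────────────
   ┃..┃█his module implements batc
   ┃..┃Data processing monitors lo
   ┃..┃This module validates netwo
   ┃..┃Error handling maintains da
   ┃..┃The architecture optimizes 
   ┃..┃                           
   ┃..┃Each component handles log 
   ┃..┗━━━━━━━━━━━━━━━━━━━━━━━━━━━
   ┃.....................#...┃    
   ┃.^..♣^...............#...┃    
   ┃.....^...................┃    
   ┃.....♣^^.................┃    
   ┗━━━━━━━━━━━━━━━━━━━━━━━━━┛    
                                  
                                  


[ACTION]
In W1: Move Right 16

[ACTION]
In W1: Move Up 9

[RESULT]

   ┃  ┏━━━━━━━━━━━━━━━━━━━━━━━━━━━
   ┃  ┃ FileEditor                
   ┃  ┠───────────────────────────
   ┃  ┃█his module implements batc
   ┃  ┃Data processing monitors lo
   ┃  ┃This module validates netwo
   ┃  ┃Error handling maintains da
   ┃..┃The architecture optimizes 
   ┃^^┃                           
   ┃^.┃Each component handles log 
   ┃..┗━━━━━━━━━━━━━━━━━━━━━━━━━━━
   ┃...............          ┃    
   ┃...............          ┃    
   ┃...............          ┃    
   ┃...............          ┃    
   ┗━━━━━━━━━━━━━━━━━━━━━━━━━┛    
                                  
                                  


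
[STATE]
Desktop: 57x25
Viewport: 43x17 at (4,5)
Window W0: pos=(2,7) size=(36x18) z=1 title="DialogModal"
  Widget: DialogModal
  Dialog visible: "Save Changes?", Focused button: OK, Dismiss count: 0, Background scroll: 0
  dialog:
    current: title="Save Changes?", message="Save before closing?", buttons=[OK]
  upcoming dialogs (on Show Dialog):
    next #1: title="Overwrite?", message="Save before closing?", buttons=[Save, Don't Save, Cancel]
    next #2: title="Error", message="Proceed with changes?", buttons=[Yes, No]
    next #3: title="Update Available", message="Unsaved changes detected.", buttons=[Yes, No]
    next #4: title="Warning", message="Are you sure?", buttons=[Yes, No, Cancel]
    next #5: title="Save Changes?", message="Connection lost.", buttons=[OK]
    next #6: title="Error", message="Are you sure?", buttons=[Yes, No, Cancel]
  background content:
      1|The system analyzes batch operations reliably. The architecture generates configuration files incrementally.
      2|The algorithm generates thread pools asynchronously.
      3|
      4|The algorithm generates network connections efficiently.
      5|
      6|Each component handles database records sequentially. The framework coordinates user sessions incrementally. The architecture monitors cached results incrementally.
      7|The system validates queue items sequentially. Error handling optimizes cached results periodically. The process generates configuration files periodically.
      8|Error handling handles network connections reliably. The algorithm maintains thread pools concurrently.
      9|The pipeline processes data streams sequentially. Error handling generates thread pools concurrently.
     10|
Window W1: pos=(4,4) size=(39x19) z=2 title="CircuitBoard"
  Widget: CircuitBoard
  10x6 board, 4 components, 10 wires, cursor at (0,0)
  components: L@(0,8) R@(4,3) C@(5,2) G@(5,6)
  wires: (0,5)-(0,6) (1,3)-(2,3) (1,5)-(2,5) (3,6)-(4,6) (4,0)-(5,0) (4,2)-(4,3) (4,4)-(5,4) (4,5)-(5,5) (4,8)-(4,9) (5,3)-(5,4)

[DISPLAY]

┃ CircuitBoard                        ┃    
┠─────────────────────────────────────┨    
┃   0 1 2 3 4 5 6 7 8 9               ┃    
┃0  [.]                  · ─ ·       L┃    
┃                                     ┃    
┃1               ·       ·            ┃    
┃                │       │            ┃    
┃2               ·       ·            ┃    
┃                                     ┃    
┃3                           ·        ┃    
┃                            │        ┃    
┃4   ·       · ─ R   ·   ·   ·       ·┃    
┃    │               │   │            ┃    
┃5   ·       C   · ─ ·   ·   G        ┃    
┃Cursor: (0,0)                        ┃    
┃                                     ┃    
┃                                     ┃    


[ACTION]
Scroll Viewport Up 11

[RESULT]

                                           
                                           
                                           
                                           
┏━━━━━━━━━━━━━━━━━━━━━━━━━━━━━━━━━━━━━┓    
┃ CircuitBoard                        ┃    
┠─────────────────────────────────────┨    
┃   0 1 2 3 4 5 6 7 8 9               ┃    
┃0  [.]                  · ─ ·       L┃    
┃                                     ┃    
┃1               ·       ·            ┃    
┃                │       │            ┃    
┃2               ·       ·            ┃    
┃                                     ┃    
┃3                           ·        ┃    
┃                            │        ┃    
┃4   ·       · ─ R   ·   ·   ·       ·┃    


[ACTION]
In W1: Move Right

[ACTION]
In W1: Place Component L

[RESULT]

                                           
                                           
                                           
                                           
┏━━━━━━━━━━━━━━━━━━━━━━━━━━━━━━━━━━━━━┓    
┃ CircuitBoard                        ┃    
┠─────────────────────────────────────┨    
┃   0 1 2 3 4 5 6 7 8 9               ┃    
┃0      [L]              · ─ ·       L┃    
┃                                     ┃    
┃1               ·       ·            ┃    
┃                │       │            ┃    
┃2               ·       ·            ┃    
┃                                     ┃    
┃3                           ·        ┃    
┃                            │        ┃    
┃4   ·       · ─ R   ·   ·   ·       ·┃    


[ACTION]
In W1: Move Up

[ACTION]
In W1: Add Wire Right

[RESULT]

                                           
                                           
                                           
                                           
┏━━━━━━━━━━━━━━━━━━━━━━━━━━━━━━━━━━━━━┓    
┃ CircuitBoard                        ┃    
┠─────────────────────────────────────┨    
┃   0 1 2 3 4 5 6 7 8 9               ┃    
┃0      [L]─ ·           · ─ ·       L┃    
┃                                     ┃    
┃1               ·       ·            ┃    
┃                │       │            ┃    
┃2               ·       ·            ┃    
┃                                     ┃    
┃3                           ·        ┃    
┃                            │        ┃    
┃4   ·       · ─ R   ·   ·   ·       ·┃    


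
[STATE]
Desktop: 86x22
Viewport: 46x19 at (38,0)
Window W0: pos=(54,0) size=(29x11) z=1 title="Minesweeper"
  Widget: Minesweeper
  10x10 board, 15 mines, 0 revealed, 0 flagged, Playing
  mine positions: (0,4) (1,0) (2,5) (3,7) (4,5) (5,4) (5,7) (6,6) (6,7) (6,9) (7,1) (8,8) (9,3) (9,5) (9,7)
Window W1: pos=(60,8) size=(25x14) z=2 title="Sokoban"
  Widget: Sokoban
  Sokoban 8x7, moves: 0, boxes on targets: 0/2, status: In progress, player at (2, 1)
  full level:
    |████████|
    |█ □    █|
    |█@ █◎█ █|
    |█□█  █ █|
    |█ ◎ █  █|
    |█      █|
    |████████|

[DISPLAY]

                ┏━━━━━━━━━━━━━━━━━━━━━━━━━━━┓ 
                ┃ Minesweeper               ┃ 
                ┠───────────────────────────┨ 
                ┃■■■■■■■■■■                 ┃ 
                ┃■■■■■■■■■■                 ┃ 
                ┃■■■■■■■■■■                 ┃ 
                ┃■■■■■■■■■■                 ┃ 
                ┃■■■■■■■■■■                 ┃ 
                ┃■■■■■┏━━━━━━━━━━━━━━━━━━━━━━━
                ┃■■■■■┃ Sokoban               
                ┗━━━━━┠───────────────────────
                      ┃████████               
                      ┃█ □    █               
                      ┃█@ █◎█ █               
                      ┃█□█  █ █               
                      ┃█ ◎ █  █               
                      ┃█      █               
                      ┃████████               
                      ┃Moves: 0  0/2          


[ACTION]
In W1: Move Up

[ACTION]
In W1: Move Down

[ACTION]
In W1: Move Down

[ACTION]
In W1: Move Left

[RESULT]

                ┏━━━━━━━━━━━━━━━━━━━━━━━━━━━┓ 
                ┃ Minesweeper               ┃ 
                ┠───────────────────────────┨ 
                ┃■■■■■■■■■■                 ┃ 
                ┃■■■■■■■■■■                 ┃ 
                ┃■■■■■■■■■■                 ┃ 
                ┃■■■■■■■■■■                 ┃ 
                ┃■■■■■■■■■■                 ┃ 
                ┃■■■■■┏━━━━━━━━━━━━━━━━━━━━━━━
                ┃■■■■■┃ Sokoban               
                ┗━━━━━┠───────────────────────
                      ┃████████               
                      ┃█ □    █               
                      ┃█  █◎█ █               
                      ┃█@█  █ █               
                      ┃█□◎ █  █               
                      ┃█      █               
                      ┃████████               
                      ┃Moves: 3  0/2          


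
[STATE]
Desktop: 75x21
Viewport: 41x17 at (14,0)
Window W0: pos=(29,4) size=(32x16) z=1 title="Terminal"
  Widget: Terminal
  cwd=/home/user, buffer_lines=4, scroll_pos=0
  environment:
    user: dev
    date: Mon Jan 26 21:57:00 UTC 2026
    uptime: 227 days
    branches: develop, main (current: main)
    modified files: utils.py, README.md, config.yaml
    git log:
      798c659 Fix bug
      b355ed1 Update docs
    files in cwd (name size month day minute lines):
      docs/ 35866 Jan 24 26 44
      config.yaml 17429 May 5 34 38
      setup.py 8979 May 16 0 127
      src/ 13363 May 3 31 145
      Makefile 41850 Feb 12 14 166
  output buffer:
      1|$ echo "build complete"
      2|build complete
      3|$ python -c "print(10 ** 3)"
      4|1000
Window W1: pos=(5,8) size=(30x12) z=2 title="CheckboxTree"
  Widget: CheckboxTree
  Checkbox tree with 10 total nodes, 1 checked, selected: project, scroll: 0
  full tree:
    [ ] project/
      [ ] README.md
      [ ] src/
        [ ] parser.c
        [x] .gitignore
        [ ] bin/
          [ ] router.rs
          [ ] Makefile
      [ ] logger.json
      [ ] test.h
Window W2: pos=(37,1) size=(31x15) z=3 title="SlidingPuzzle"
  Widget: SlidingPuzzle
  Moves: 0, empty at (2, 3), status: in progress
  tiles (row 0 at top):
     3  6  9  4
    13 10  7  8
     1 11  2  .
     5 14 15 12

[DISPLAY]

                                         
                       ┏━━━━━━━━━━━━━━━━━
                       ┃ SlidingPuzzle   
                       ┠─────────────────
               ┏━━━━━━━┃┌────┬────┬────┬─
               ┃ Termin┃│  3 │  6 │  9 │ 
               ┠───────┃├────┼────┼────┼─
               ┃$ echo ┃│ 13 │ 10 │  7 │ 
━━━━━━━━━━━━━━━━━━━━┓ c┃├────┼────┼────┼─
xTree               ┃ho┃│  1 │ 11 │  2 │ 
────────────────────┨  ┃├────┼────┼────┼─
ject/               ┃  ┃│  5 │ 14 │ 15 │ 
EADME.md            ┃  ┃└────┴────┴────┴─
rc/                 ┃  ┃Moves: 0         
 parser.c           ┃  ┃                 
 .gitignore         ┃  ┗━━━━━━━━━━━━━━━━━
 bin/               ┃                    


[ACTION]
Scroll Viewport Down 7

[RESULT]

               ┏━━━━━━━┃┌────┬────┬────┬─
               ┃ Termin┃│  3 │  6 │  9 │ 
               ┠───────┃├────┼────┼────┼─
               ┃$ echo ┃│ 13 │ 10 │  7 │ 
━━━━━━━━━━━━━━━━━━━━┓ c┃├────┼────┼────┼─
xTree               ┃ho┃│  1 │ 11 │  2 │ 
────────────────────┨  ┃├────┼────┼────┼─
ject/               ┃  ┃│  5 │ 14 │ 15 │ 
EADME.md            ┃  ┃└────┴────┴────┴─
rc/                 ┃  ┃Moves: 0         
 parser.c           ┃  ┃                 
 .gitignore         ┃  ┗━━━━━━━━━━━━━━━━━
 bin/               ┃                    
 ] router.rs        ┃                    
 ] Makefile         ┃                    
━━━━━━━━━━━━━━━━━━━━┛━━━━━━━━━━━━━━━━━━━━
                                         


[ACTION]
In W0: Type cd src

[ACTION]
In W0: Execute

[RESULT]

               ┏━━━━━━━┃┌────┬────┬────┬─
               ┃ Termin┃│  3 │  6 │  9 │ 
               ┠───────┃├────┼────┼────┼─
               ┃$ echo ┃│ 13 │ 10 │  7 │ 
━━━━━━━━━━━━━━━━━━━━┓ c┃├────┼────┼────┼─
xTree               ┃ho┃│  1 │ 11 │  2 │ 
────────────────────┨  ┃├────┼────┼────┼─
ject/               ┃sr┃│  5 │ 14 │ 15 │ 
EADME.md            ┃  ┃└────┴────┴────┴─
rc/                 ┃  ┃Moves: 0         
 parser.c           ┃  ┃                 
 .gitignore         ┃  ┗━━━━━━━━━━━━━━━━━
 bin/               ┃                    
 ] router.rs        ┃                    
 ] Makefile         ┃                    
━━━━━━━━━━━━━━━━━━━━┛━━━━━━━━━━━━━━━━━━━━
                                         


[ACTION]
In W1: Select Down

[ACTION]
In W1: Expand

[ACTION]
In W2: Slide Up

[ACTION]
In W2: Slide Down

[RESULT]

               ┏━━━━━━━┃┌────┬────┬────┬─
               ┃ Termin┃│  3 │  6 │  9 │ 
               ┠───────┃├────┼────┼────┼─
               ┃$ echo ┃│ 13 │ 10 │  7 │ 
━━━━━━━━━━━━━━━━━━━━┓ c┃├────┼────┼────┼─
xTree               ┃ho┃│  1 │ 11 │  2 │ 
────────────────────┨  ┃├────┼────┼────┼─
ject/               ┃sr┃│  5 │ 14 │ 15 │ 
EADME.md            ┃  ┃└────┴────┴────┴─
rc/                 ┃  ┃Moves: 2         
 parser.c           ┃  ┃                 
 .gitignore         ┃  ┗━━━━━━━━━━━━━━━━━
 bin/               ┃                    
 ] router.rs        ┃                    
 ] Makefile         ┃                    
━━━━━━━━━━━━━━━━━━━━┛━━━━━━━━━━━━━━━━━━━━
                                         


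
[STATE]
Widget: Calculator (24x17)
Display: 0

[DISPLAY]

                       0
┌───┬───┬───┬───┐       
│ 7 │ 8 │ 9 │ ÷ │       
├───┼───┼───┼───┤       
│ 4 │ 5 │ 6 │ × │       
├───┼───┼───┼───┤       
│ 1 │ 2 │ 3 │ - │       
├───┼───┼───┼───┤       
│ 0 │ . │ = │ + │       
├───┼───┼───┼───┤       
│ C │ MC│ MR│ M+│       
└───┴───┴───┴───┘       
                        
                        
                        
                        
                        


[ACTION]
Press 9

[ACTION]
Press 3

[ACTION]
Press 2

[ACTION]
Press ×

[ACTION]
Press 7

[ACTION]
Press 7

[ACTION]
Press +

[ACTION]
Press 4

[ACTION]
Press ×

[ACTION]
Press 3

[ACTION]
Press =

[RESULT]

                  215304
┌───┬───┬───┬───┐       
│ 7 │ 8 │ 9 │ ÷ │       
├───┼───┼───┼───┤       
│ 4 │ 5 │ 6 │ × │       
├───┼───┼───┼───┤       
│ 1 │ 2 │ 3 │ - │       
├───┼───┼───┼───┤       
│ 0 │ . │ = │ + │       
├───┼───┼───┼───┤       
│ C │ MC│ MR│ M+│       
└───┴───┴───┴───┘       
                        
                        
                        
                        
                        


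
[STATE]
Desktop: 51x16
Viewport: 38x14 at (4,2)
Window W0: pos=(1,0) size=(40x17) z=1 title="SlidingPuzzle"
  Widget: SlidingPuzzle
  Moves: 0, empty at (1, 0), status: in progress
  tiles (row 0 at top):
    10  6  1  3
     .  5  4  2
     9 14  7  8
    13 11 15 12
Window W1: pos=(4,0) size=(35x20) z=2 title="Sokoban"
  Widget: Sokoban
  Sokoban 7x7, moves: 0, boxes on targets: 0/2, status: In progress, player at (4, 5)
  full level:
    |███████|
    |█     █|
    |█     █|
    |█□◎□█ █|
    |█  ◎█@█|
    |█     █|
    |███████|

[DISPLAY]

┠─────────────────────────────────┨─┨ 
┃███████                          ┃ ┃ 
┃█     █                          ┃ ┃ 
┃█     █                          ┃ ┃ 
┃█□◎□█ █                          ┃ ┃ 
┃█  ◎█@█                          ┃ ┃ 
┃█     █                          ┃ ┃ 
┃███████                          ┃ ┃ 
┃Moves: 0  0/2                    ┃ ┃ 
┃                                 ┃ ┃ 
┃                                 ┃ ┃ 
┃                                 ┃ ┃ 
┃                                 ┃ ┃ 
┃                                 ┃ ┃ 


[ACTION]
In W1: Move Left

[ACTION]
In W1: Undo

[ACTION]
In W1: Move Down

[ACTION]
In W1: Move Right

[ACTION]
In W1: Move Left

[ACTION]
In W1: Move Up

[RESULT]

┠─────────────────────────────────┨─┨ 
┃███████                          ┃ ┃ 
┃█     █                          ┃ ┃ 
┃█     █                          ┃ ┃ 
┃█□◎□█ █                          ┃ ┃ 
┃█  ◎█ █                          ┃ ┃ 
┃█   @ █                          ┃ ┃ 
┃███████                          ┃ ┃ 
┃Moves: 2  0/2                    ┃ ┃ 
┃                                 ┃ ┃ 
┃                                 ┃ ┃ 
┃                                 ┃ ┃ 
┃                                 ┃ ┃ 
┃                                 ┃ ┃ 


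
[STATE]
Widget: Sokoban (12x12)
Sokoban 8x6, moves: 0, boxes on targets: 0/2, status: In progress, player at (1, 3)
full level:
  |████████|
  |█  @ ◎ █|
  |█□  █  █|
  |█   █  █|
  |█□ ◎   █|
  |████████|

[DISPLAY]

████████    
█  @ ◎ █    
█□  █  █    
█   █  █    
█□ ◎   █    
████████    
Moves: 0  0/
            
            
            
            
            


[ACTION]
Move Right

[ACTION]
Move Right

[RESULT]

████████    
█    + █    
█□  █  █    
█   █  █    
█□ ◎   █    
████████    
Moves: 2  0/
            
            
            
            
            


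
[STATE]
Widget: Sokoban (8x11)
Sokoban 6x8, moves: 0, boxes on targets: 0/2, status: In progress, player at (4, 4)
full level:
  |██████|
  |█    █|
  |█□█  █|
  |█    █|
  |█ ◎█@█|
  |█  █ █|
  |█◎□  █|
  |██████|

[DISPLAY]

██████  
█    █  
█□█  █  
█    █  
█ ◎█@█  
█  █ █  
█◎□  █  
██████  
Moves: 0
        
        


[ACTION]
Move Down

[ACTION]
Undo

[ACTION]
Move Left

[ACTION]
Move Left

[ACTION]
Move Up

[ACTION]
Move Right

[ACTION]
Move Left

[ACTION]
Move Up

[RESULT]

██████  
█    █  
█□█@ █  
█    █  
█ ◎█ █  
█  █ █  
█◎□  █  
██████  
Moves: 3
        
        


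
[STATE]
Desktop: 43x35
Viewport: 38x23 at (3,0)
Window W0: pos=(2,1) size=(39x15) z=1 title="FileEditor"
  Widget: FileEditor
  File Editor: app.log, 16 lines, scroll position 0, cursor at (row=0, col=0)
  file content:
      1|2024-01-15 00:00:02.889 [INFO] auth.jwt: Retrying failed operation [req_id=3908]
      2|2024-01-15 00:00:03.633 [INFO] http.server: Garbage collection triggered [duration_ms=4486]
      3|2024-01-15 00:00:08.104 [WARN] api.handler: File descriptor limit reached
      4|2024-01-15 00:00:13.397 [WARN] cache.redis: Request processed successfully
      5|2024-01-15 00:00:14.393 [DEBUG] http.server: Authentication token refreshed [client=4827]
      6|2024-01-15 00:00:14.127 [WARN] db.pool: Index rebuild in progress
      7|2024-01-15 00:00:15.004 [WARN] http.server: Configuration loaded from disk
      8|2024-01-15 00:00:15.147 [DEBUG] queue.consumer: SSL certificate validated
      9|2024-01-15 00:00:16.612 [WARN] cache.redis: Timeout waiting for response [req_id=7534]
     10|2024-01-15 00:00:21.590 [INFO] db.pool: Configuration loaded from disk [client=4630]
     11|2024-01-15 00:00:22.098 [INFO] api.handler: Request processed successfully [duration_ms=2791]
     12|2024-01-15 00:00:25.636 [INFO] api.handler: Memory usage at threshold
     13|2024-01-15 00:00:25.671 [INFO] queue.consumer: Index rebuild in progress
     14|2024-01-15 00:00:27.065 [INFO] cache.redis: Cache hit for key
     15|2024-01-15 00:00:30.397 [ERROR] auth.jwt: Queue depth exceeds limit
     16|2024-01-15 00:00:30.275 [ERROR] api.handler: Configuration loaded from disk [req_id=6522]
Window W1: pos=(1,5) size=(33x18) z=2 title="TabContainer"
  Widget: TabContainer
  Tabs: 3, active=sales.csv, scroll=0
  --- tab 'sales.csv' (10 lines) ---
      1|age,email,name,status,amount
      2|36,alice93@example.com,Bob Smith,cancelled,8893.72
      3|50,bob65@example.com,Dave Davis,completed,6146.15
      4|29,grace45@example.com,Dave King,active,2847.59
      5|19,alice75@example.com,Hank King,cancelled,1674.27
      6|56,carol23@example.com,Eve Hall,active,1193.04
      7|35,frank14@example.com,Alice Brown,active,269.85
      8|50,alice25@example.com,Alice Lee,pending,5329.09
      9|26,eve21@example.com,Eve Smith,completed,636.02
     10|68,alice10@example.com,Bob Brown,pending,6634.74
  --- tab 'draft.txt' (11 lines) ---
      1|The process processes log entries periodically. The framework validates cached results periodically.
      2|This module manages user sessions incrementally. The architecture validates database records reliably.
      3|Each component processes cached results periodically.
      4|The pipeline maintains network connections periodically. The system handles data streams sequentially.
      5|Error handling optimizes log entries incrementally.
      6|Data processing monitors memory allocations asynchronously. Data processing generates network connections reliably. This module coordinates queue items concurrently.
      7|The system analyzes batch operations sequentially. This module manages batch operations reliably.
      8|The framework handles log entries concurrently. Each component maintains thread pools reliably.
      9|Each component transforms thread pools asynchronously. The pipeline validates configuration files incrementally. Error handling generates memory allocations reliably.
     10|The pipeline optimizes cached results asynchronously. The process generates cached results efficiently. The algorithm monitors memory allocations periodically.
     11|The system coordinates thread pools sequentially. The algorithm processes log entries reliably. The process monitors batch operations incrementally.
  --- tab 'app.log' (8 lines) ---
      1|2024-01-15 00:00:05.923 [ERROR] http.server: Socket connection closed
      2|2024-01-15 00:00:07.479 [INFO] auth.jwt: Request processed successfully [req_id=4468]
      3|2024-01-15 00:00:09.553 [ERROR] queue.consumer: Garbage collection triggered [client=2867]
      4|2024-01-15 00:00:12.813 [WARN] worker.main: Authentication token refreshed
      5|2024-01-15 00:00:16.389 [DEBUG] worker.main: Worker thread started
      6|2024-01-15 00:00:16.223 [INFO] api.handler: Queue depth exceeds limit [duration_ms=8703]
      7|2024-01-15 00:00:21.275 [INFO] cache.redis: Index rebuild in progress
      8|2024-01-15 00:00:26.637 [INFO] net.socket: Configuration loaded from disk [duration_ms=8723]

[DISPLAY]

                                      
━━━━━━━━━━━━━━━━━━━━━━━━━━━━━━━━━━━━━┓
 FileEditor                          ┃
─────────────────────────────────────┨
█024-01-15 00:00:02.889 [INFO] auth.▲┃
━━━━━━━━━━━━━━━━━━━━━━━━━━━━━━┓http.█┃
TabContainer                  ┃api.h░┃
──────────────────────────────┨cache░┃
sales.csv]│ draft.txt │ app.lo┃ http░┃
──────────────────────────────┃db.po░┃
ge,email,name,status,amount   ┃http.░┃
6,alice93@example.com,Bob Smit┃ queu░┃
0,bob65@example.com,Dave Davis┃cache░┃
9,grace45@example.com,Dave Kin┃db.po░┃
9,alice75@example.com,Hank Kin┃api.h▼┃
6,carol23@example.com,Eve Hall┃━━━━━━┛
5,frank14@example.com,Alice Br┃       
0,alice25@example.com,Alice Le┃       
6,eve21@example.com,Eve Smith,┃       
8,alice10@example.com,Bob Brow┃       
                              ┃       
                              ┃       
━━━━━━━━━━━━━━━━━━━━━━━━━━━━━━┛       


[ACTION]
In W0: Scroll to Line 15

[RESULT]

                                      
━━━━━━━━━━━━━━━━━━━━━━━━━━━━━━━━━━━━━┓
 FileEditor                          ┃
─────────────────────────────────────┨
2024-01-15 00:00:14.127 [WARN] db.po▲┃
━━━━━━━━━━━━━━━━━━━━━━━━━━━━━━┓http.░┃
TabContainer                  ┃ queu░┃
──────────────────────────────┨cache░┃
sales.csv]│ draft.txt │ app.lo┃db.po░┃
──────────────────────────────┃api.h░┃
ge,email,name,status,amount   ┃api.h░┃
6,alice93@example.com,Bob Smit┃queue░┃
0,bob65@example.com,Dave Davis┃cache░┃
9,grace45@example.com,Dave Kin┃ auth█┃
9,alice75@example.com,Hank Kin┃ api.▼┃
6,carol23@example.com,Eve Hall┃━━━━━━┛
5,frank14@example.com,Alice Br┃       
0,alice25@example.com,Alice Le┃       
6,eve21@example.com,Eve Smith,┃       
8,alice10@example.com,Bob Brow┃       
                              ┃       
                              ┃       
━━━━━━━━━━━━━━━━━━━━━━━━━━━━━━┛       


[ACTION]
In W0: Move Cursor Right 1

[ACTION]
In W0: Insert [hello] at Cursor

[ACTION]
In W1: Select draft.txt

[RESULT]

                                      
━━━━━━━━━━━━━━━━━━━━━━━━━━━━━━━━━━━━━┓
 FileEditor                          ┃
─────────────────────────────────────┨
2024-01-15 00:00:14.127 [WARN] db.po▲┃
━━━━━━━━━━━━━━━━━━━━━━━━━━━━━━┓http.░┃
TabContainer                  ┃ queu░┃
──────────────────────────────┨cache░┃
sales.csv │[draft.txt]│ app.lo┃db.po░┃
──────────────────────────────┃api.h░┃
he process processes log entri┃api.h░┃
his module manages user sessio┃queue░┃
ach component processes cached┃cache░┃
he pipeline maintains network ┃ auth█┃
rror handling optimizes log en┃ api.▼┃
ata processing monitors memory┃━━━━━━┛
he system analyzes batch opera┃       
he framework handles log entri┃       
ach component transforms threa┃       
he pipeline optimizes cached r┃       
he system coordinates thread p┃       
                              ┃       
━━━━━━━━━━━━━━━━━━━━━━━━━━━━━━┛       


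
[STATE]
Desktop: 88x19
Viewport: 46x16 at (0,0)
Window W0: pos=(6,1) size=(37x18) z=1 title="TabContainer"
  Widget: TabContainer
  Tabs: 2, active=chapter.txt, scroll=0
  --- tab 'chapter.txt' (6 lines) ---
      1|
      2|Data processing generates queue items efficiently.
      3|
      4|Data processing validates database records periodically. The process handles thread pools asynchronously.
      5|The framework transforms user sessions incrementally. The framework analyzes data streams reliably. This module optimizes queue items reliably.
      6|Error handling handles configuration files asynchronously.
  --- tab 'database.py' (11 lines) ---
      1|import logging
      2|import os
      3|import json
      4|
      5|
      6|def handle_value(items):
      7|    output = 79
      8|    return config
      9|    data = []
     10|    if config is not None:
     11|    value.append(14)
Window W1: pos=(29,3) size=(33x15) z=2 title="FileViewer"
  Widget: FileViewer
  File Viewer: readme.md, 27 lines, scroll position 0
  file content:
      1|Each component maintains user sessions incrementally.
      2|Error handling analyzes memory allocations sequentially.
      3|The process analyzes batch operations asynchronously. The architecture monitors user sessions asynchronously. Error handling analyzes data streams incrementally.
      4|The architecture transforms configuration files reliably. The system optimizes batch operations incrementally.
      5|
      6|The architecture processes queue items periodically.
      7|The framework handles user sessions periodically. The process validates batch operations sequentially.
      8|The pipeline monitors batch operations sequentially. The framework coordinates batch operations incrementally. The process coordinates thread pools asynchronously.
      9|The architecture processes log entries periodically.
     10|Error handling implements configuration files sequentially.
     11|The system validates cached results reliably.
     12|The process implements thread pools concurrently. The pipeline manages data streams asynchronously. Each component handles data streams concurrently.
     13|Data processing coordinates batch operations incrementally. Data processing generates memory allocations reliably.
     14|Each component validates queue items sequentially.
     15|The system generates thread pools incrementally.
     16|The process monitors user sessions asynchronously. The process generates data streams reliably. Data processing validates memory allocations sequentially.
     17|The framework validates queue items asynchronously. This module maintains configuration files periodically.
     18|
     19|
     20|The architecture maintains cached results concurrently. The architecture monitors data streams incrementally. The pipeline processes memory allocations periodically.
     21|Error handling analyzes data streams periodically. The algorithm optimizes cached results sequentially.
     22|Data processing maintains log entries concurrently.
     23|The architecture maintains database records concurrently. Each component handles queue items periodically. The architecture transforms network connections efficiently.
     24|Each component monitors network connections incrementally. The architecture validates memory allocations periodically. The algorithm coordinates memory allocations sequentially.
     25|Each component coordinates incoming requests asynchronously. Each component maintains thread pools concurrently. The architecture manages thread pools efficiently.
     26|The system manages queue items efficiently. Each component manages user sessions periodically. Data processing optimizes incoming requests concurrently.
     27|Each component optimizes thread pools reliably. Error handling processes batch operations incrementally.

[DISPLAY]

                                              
      ┏━━━━━━━━━━━━━━━━━━━━━━━━━━━━━━━━━━━┓   
      ┃ TabContainer                      ┃   
      ┠──────────────────────┏━━━━━━━━━━━━━━━━
      ┃[chapter.txt]│ databas┃ FileViewer     
      ┃──────────────────────┠────────────────
      ┃                      ┃Each component m
      ┃Data processing genera┃Error handling a
      ┃                      ┃The process anal
      ┃Data processing valida┃The architecture
      ┃The framework transfor┃                
      ┃Error handling handles┃The architecture
      ┃                      ┃The framework ha
      ┃                      ┃The pipeline mon
      ┃                      ┃The architecture
      ┃                      ┃Error handling i


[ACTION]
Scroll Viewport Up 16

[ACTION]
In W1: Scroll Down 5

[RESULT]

                                              
      ┏━━━━━━━━━━━━━━━━━━━━━━━━━━━━━━━━━━━┓   
      ┃ TabContainer                      ┃   
      ┠──────────────────────┏━━━━━━━━━━━━━━━━
      ┃[chapter.txt]│ databas┃ FileViewer     
      ┃──────────────────────┠────────────────
      ┃                      ┃The architecture
      ┃Data processing genera┃The framework ha
      ┃                      ┃The pipeline mon
      ┃Data processing valida┃The architecture
      ┃The framework transfor┃Error handling i
      ┃Error handling handles┃The system valid
      ┃                      ┃The process impl
      ┃                      ┃Data processing 
      ┃                      ┃Each component v
      ┃                      ┃The system gener


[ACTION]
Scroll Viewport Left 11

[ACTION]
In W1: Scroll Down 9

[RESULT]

                                              
      ┏━━━━━━━━━━━━━━━━━━━━━━━━━━━━━━━━━━━┓   
      ┃ TabContainer                      ┃   
      ┠──────────────────────┏━━━━━━━━━━━━━━━━
      ┃[chapter.txt]│ databas┃ FileViewer     
      ┃──────────────────────┠────────────────
      ┃                      ┃The system gener
      ┃Data processing genera┃The process moni
      ┃                      ┃The framework va
      ┃Data processing valida┃                
      ┃The framework transfor┃                
      ┃Error handling handles┃The architecture
      ┃                      ┃Error handling a
      ┃                      ┃Data processing 
      ┃                      ┃The architecture
      ┃                      ┃Each component m
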